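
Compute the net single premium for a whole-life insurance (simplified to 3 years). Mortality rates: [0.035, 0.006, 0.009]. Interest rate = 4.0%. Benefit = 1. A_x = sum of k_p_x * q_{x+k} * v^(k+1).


v = 0.961538
Year 0: k_p_x=1.0, q=0.035, term=0.033654
Year 1: k_p_x=0.965, q=0.006, term=0.005353
Year 2: k_p_x=0.95921, q=0.009, term=0.007675
A_x = 0.0467


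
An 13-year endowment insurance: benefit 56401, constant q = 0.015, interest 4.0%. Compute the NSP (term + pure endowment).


Term component = 7791.8955
Pure endowment = 13_p_x * v^13 * benefit = 0.82162 * 0.600574 * 56401 = 27830.7167
NSP = 35622.6121


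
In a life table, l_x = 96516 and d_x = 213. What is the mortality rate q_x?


q_x = d_x / l_x
= 213 / 96516
= 0.0022


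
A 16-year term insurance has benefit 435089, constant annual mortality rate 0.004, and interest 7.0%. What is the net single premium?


NSP = benefit * sum_{k=0}^{n-1} k_p_x * q * v^(k+1)
With constant q=0.004, v=0.934579
Sum = 0.036881
NSP = 435089 * 0.036881
= 16046.6945


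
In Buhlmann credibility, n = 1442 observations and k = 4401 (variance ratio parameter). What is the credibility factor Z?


Z = n / (n + k)
= 1442 / (1442 + 4401)
= 1442 / 5843
= 0.2468


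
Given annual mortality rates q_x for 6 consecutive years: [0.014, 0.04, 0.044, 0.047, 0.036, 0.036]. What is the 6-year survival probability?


p_k = 1 - q_k for each year
Survival = product of (1 - q_k)
= 0.986 * 0.96 * 0.956 * 0.953 * 0.964 * 0.964
= 0.8014


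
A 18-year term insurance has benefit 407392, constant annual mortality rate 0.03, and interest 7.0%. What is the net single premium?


NSP = benefit * sum_{k=0}^{n-1} k_p_x * q * v^(k+1)
With constant q=0.03, v=0.934579
Sum = 0.248702
NSP = 407392 * 0.248702
= 101319.0108


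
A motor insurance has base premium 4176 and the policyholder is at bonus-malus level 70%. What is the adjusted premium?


adjusted = base * BM_level / 100
= 4176 * 70 / 100
= 4176 * 0.7
= 2923.2


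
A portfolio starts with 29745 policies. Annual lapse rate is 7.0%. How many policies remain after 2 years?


remaining = initial * (1 - lapse)^years
= 29745 * (1 - 0.07)^2
= 29745 * 0.8649
= 25726.4505


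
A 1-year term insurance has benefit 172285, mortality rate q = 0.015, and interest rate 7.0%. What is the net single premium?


NSP = benefit * q * v
v = 1/(1+i) = 0.934579
NSP = 172285 * 0.015 * 0.934579
= 2415.2103


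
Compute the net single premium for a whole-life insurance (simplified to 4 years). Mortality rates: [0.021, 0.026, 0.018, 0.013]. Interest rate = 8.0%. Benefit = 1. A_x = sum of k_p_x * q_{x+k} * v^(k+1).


v = 0.925926
Year 0: k_p_x=1.0, q=0.021, term=0.019444
Year 1: k_p_x=0.979, q=0.026, term=0.021823
Year 2: k_p_x=0.953546, q=0.018, term=0.013625
Year 3: k_p_x=0.936382, q=0.013, term=0.008947
A_x = 0.0638


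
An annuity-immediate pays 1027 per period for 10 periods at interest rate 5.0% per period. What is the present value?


PV = PMT * (1 - (1+i)^(-n)) / i
= 1027 * (1 - (1+0.05)^(-10)) / 0.05
= 1027 * (1 - 0.613913) / 0.05
= 1027 * 7.721735
= 7930.2218


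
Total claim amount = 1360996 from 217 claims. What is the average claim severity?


severity = total / number
= 1360996 / 217
= 6271.871


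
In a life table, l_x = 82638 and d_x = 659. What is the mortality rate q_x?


q_x = d_x / l_x
= 659 / 82638
= 0.008


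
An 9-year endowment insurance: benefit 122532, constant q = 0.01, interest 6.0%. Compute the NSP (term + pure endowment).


Term component = 8039.6841
Pure endowment = 9_p_x * v^9 * benefit = 0.913517 * 0.591898 * 122532 = 66254.211
NSP = 74293.8951


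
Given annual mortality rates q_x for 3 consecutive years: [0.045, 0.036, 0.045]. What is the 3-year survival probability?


p_k = 1 - q_k for each year
Survival = product of (1 - q_k)
= 0.955 * 0.964 * 0.955
= 0.8792


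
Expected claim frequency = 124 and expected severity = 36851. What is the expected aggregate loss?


E[S] = E[N] * E[X]
= 124 * 36851
= 4.5695e+06


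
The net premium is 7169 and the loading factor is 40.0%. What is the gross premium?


Gross = net * (1 + loading)
= 7169 * (1 + 0.4)
= 7169 * 1.4
= 10036.6


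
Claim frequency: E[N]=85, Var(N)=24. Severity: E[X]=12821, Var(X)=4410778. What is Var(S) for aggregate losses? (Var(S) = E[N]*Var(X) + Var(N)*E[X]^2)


Var(S) = E[N]*Var(X) + Var(N)*E[X]^2
= 85*4410778 + 24*12821^2
= 374916130 + 3945072984
= 4.3200e+09


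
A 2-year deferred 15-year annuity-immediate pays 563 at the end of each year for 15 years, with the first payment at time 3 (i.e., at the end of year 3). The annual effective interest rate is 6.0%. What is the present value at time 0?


PV at time 2 of the 15-year annuity-immediate:
a_n = 563 * (1-(1+0.06)^(-15))/0.06 = 5467.9962
Discount back 2 years to time 0:
PV = 5467.9962 * (1+0.06)^(-2)
= 5467.9962 * 0.889996
= 4866.4971


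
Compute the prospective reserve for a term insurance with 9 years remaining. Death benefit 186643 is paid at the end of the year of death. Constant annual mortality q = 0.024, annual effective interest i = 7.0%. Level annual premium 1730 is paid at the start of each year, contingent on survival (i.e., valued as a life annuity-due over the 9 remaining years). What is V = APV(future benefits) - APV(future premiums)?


v = 1/(1+i) = 0.934579
APV(future benefits) per unit = sum_{k=0}^{8} k_p_x * q * v^(k+1) = 0.143716
APV(future benefits) = 186643 * 0.143716 = 26823.5231
Life annuity-due factor ä_{x:9} = sum_{k=0}^{8} k_p_x * v^k = 6.407323
APV(future premiums) = 1730 * 6.407323 = 11084.6696
V = 26823.5231 - 11084.6696
= 15738.8535


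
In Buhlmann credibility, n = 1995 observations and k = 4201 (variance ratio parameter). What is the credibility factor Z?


Z = n / (n + k)
= 1995 / (1995 + 4201)
= 1995 / 6196
= 0.322


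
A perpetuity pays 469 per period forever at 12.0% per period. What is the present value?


PV = PMT / i
= 469 / 0.12
= 3908.3333


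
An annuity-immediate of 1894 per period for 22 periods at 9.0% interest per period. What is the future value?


FV = PMT * ((1+i)^n - 1) / i
= 1894 * ((1.09)^22 - 1) / 0.09
= 1894 * (6.6586 - 1) / 0.09
= 119082.1024


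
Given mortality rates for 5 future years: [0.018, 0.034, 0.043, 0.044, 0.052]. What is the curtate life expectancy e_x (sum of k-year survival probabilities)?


e_x = sum_{k=1}^{n} k_p_x
k_p_x values:
  1_p_x = 0.982
  2_p_x = 0.948612
  3_p_x = 0.907822
  4_p_x = 0.867878
  5_p_x = 0.822748
e_x = 4.5291


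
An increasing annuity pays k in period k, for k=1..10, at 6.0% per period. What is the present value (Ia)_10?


(Ia)_n = sum_{k=1}^{n} k * v^k, v = 1/(1+i)
v = 0.943396
Sum computed term by term:
(Ia)_10 = 36.9624


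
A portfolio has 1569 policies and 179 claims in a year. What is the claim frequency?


frequency = claims / policies
= 179 / 1569
= 0.1141


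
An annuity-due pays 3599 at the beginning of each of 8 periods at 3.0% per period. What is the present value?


PV_due = PMT * (1-(1+i)^(-n))/i * (1+i)
PV_immediate = 25263.8722
PV_due = 25263.8722 * 1.03
= 26021.7884


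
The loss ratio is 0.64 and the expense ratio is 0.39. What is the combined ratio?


Combined ratio = loss ratio + expense ratio
= 0.64 + 0.39
= 1.03


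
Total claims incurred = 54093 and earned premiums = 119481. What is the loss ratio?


Loss ratio = claims / premiums
= 54093 / 119481
= 0.4527


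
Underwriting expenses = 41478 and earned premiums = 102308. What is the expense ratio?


Expense ratio = expenses / premiums
= 41478 / 102308
= 0.4054


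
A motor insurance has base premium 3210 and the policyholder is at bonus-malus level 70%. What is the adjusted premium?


adjusted = base * BM_level / 100
= 3210 * 70 / 100
= 3210 * 0.7
= 2247.0


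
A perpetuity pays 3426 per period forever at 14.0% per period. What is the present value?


PV = PMT / i
= 3426 / 0.14
= 24471.4286


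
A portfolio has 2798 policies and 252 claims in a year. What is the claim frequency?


frequency = claims / policies
= 252 / 2798
= 0.0901


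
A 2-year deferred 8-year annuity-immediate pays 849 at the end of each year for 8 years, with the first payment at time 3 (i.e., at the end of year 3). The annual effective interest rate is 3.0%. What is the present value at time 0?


PV at time 2 of the 8-year annuity-immediate:
a_n = 849 * (1-(1+0.03)^(-8))/0.03 = 5959.7187
Discount back 2 years to time 0:
PV = 5959.7187 * (1+0.03)^(-2)
= 5959.7187 * 0.942596
= 5617.6064


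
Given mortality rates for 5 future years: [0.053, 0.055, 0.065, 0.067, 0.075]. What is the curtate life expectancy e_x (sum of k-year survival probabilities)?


e_x = sum_{k=1}^{n} k_p_x
k_p_x values:
  1_p_x = 0.947
  2_p_x = 0.894915
  3_p_x = 0.836746
  4_p_x = 0.780684
  5_p_x = 0.722132
e_x = 4.1815


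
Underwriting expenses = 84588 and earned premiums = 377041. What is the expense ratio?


Expense ratio = expenses / premiums
= 84588 / 377041
= 0.2243


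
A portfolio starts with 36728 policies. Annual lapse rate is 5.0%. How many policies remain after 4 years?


remaining = initial * (1 - lapse)^years
= 36728 * (1 - 0.05)^4
= 36728 * 0.814506
= 29915.1855


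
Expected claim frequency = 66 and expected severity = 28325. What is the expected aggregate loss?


E[S] = E[N] * E[X]
= 66 * 28325
= 1.8694e+06


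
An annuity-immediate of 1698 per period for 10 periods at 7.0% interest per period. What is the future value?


FV = PMT * ((1+i)^n - 1) / i
= 1698 * ((1.07)^10 - 1) / 0.07
= 1698 * (1.967151 - 1) / 0.07
= 23460.3286


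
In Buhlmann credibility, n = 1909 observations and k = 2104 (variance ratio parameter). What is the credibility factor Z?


Z = n / (n + k)
= 1909 / (1909 + 2104)
= 1909 / 4013
= 0.4757


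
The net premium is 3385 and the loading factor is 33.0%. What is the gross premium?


Gross = net * (1 + loading)
= 3385 * (1 + 0.33)
= 3385 * 1.33
= 4502.05


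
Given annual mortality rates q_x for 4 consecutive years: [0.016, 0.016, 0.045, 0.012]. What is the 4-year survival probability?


p_k = 1 - q_k for each year
Survival = product of (1 - q_k)
= 0.984 * 0.984 * 0.955 * 0.988
= 0.9136


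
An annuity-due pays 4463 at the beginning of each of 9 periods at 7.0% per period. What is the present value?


PV_due = PMT * (1-(1+i)^(-n))/i * (1+i)
PV_immediate = 29077.4815
PV_due = 29077.4815 * 1.07
= 31112.9052


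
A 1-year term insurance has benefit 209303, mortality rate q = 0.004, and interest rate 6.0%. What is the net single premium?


NSP = benefit * q * v
v = 1/(1+i) = 0.943396
NSP = 209303 * 0.004 * 0.943396
= 789.8226


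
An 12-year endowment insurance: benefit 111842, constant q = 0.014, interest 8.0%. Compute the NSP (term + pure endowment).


Term component = 11072.064
Pure endowment = 12_p_x * v^12 * benefit = 0.844351 * 0.397114 * 111842 = 37500.9991
NSP = 48573.063


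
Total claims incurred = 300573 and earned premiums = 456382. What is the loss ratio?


Loss ratio = claims / premiums
= 300573 / 456382
= 0.6586


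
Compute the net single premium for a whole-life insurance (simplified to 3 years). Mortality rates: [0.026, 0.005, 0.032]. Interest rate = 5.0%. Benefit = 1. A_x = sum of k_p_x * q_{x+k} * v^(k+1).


v = 0.952381
Year 0: k_p_x=1.0, q=0.026, term=0.024762
Year 1: k_p_x=0.974, q=0.005, term=0.004417
Year 2: k_p_x=0.96913, q=0.032, term=0.026789
A_x = 0.056


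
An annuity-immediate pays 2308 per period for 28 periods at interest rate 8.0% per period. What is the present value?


PV = PMT * (1 - (1+i)^(-n)) / i
= 2308 * (1 - (1+0.08)^(-28)) / 0.08
= 2308 * (1 - 0.115914) / 0.08
= 2308 * 11.051078
= 25505.8892


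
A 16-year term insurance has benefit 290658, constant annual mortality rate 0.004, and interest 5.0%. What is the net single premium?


NSP = benefit * sum_{k=0}^{n-1} k_p_x * q * v^(k+1)
With constant q=0.004, v=0.952381
Sum = 0.042248
NSP = 290658 * 0.042248
= 12279.6384


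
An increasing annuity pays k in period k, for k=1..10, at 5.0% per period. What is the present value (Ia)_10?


(Ia)_n = sum_{k=1}^{n} k * v^k, v = 1/(1+i)
v = 0.952381
Sum computed term by term:
(Ia)_10 = 39.3738


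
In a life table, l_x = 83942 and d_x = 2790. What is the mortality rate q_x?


q_x = d_x / l_x
= 2790 / 83942
= 0.0332


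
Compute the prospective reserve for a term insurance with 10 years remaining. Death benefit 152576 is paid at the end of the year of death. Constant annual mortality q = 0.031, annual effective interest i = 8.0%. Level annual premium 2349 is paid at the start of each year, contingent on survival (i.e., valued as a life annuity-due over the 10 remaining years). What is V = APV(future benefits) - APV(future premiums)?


v = 1/(1+i) = 0.925926
APV(future benefits) per unit = sum_{k=0}^{9} k_p_x * q * v^(k+1) = 0.184865
APV(future benefits) = 152576 * 0.184865 = 28205.9208
Life annuity-due factor ä_{x:10} = sum_{k=0}^{9} k_p_x * v^k = 6.440449
APV(future premiums) = 2349 * 6.440449 = 15128.6138
V = 28205.9208 - 15128.6138
= 13077.307


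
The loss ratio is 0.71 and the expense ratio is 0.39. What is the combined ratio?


Combined ratio = loss ratio + expense ratio
= 0.71 + 0.39
= 1.1


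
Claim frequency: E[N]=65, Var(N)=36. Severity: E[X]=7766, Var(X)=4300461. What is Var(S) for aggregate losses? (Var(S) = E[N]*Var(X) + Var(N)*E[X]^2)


Var(S) = E[N]*Var(X) + Var(N)*E[X]^2
= 65*4300461 + 36*7766^2
= 279529965 + 2171187216
= 2.4507e+09


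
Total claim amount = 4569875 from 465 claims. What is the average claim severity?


severity = total / number
= 4569875 / 465
= 9827.6882


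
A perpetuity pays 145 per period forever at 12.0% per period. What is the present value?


PV = PMT / i
= 145 / 0.12
= 1208.3333


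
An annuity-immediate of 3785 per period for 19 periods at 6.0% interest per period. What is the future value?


FV = PMT * ((1+i)^n - 1) / i
= 3785 * ((1.06)^19 - 1) / 0.06
= 3785 * (3.0256 - 1) / 0.06
= 127781.5686


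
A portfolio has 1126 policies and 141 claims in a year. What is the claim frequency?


frequency = claims / policies
= 141 / 1126
= 0.1252


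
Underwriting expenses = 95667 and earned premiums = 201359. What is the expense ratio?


Expense ratio = expenses / premiums
= 95667 / 201359
= 0.4751


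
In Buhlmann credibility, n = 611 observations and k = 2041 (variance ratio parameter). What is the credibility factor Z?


Z = n / (n + k)
= 611 / (611 + 2041)
= 611 / 2652
= 0.2304


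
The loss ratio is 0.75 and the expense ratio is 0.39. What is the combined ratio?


Combined ratio = loss ratio + expense ratio
= 0.75 + 0.39
= 1.14


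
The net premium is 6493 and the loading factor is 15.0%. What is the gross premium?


Gross = net * (1 + loading)
= 6493 * (1 + 0.15)
= 6493 * 1.15
= 7466.95


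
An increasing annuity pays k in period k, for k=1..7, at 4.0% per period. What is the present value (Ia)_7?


(Ia)_n = sum_{k=1}^{n} k * v^k, v = 1/(1+i)
v = 0.961538
Sum computed term by term:
(Ia)_7 = 23.0678


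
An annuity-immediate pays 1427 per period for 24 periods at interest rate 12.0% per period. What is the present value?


PV = PMT * (1 - (1+i)^(-n)) / i
= 1427 * (1 - (1+0.12)^(-24)) / 0.12
= 1427 * (1 - 0.065882) / 0.12
= 1427 * 7.784316
= 11108.2187


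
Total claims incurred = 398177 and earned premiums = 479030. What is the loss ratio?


Loss ratio = claims / premiums
= 398177 / 479030
= 0.8312


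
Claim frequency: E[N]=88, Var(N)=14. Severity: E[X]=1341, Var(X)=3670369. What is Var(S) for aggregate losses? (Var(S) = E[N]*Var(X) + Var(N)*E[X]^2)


Var(S) = E[N]*Var(X) + Var(N)*E[X]^2
= 88*3670369 + 14*1341^2
= 322992472 + 25175934
= 3.4817e+08


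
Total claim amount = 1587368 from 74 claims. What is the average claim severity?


severity = total / number
= 1587368 / 74
= 21450.9189


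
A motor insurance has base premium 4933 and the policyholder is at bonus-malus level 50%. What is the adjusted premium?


adjusted = base * BM_level / 100
= 4933 * 50 / 100
= 4933 * 0.5
= 2466.5


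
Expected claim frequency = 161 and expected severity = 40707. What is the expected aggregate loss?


E[S] = E[N] * E[X]
= 161 * 40707
= 6.5538e+06


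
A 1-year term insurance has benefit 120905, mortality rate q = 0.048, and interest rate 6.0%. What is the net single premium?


NSP = benefit * q * v
v = 1/(1+i) = 0.943396
NSP = 120905 * 0.048 * 0.943396
= 5474.9434


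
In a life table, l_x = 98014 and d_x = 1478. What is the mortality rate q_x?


q_x = d_x / l_x
= 1478 / 98014
= 0.0151


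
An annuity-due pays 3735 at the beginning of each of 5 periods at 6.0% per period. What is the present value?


PV_due = PMT * (1-(1+i)^(-n))/i * (1+i)
PV_immediate = 15733.1787
PV_due = 15733.1787 * 1.06
= 16677.1695


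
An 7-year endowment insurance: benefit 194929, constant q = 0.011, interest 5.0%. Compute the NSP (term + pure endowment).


Term component = 12031.1086
Pure endowment = 7_p_x * v^7 * benefit = 0.925495 * 0.710681 * 194929 = 128211.0339
NSP = 140242.1426


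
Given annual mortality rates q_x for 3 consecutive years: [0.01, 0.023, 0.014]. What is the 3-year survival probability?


p_k = 1 - q_k for each year
Survival = product of (1 - q_k)
= 0.99 * 0.977 * 0.986
= 0.9537


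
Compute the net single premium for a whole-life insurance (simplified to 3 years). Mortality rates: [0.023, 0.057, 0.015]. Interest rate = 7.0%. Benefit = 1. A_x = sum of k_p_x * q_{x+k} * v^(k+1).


v = 0.934579
Year 0: k_p_x=1.0, q=0.023, term=0.021495
Year 1: k_p_x=0.977, q=0.057, term=0.048641
Year 2: k_p_x=0.921311, q=0.015, term=0.011281
A_x = 0.0814


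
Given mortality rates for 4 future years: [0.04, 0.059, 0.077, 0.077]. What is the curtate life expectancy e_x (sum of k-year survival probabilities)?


e_x = sum_{k=1}^{n} k_p_x
k_p_x values:
  1_p_x = 0.96
  2_p_x = 0.90336
  3_p_x = 0.833801
  4_p_x = 0.769599
e_x = 3.4668


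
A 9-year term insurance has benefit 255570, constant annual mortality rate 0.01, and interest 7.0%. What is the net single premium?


NSP = benefit * sum_{k=0}^{n-1} k_p_x * q * v^(k+1)
With constant q=0.01, v=0.934579
Sum = 0.062888
NSP = 255570 * 0.062888
= 16072.3866


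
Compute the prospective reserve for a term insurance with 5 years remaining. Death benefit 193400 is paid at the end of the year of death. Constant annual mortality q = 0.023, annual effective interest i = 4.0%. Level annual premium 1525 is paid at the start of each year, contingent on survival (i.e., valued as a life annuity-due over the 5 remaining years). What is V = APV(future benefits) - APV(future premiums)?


v = 1/(1+i) = 0.961538
APV(future benefits) per unit = sum_{k=0}^{4} k_p_x * q * v^(k+1) = 0.097967
APV(future benefits) = 193400 * 0.097967 = 18946.8873
Life annuity-due factor ä_{x:5} = sum_{k=0}^{4} k_p_x * v^k = 4.429828
APV(future premiums) = 1525 * 4.429828 = 6755.4883
V = 18946.8873 - 6755.4883
= 12191.3989


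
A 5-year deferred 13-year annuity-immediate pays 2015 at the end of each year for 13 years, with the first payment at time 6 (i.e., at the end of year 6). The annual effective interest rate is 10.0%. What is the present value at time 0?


PV at time 5 of the 13-year annuity-immediate:
a_n = 2015 * (1-(1+0.1)^(-13))/0.1 = 14313.2627
Discount back 5 years to time 0:
PV = 14313.2627 * (1+0.1)^(-5)
= 14313.2627 * 0.620921
= 8887.41


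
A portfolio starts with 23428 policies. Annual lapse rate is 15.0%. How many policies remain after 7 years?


remaining = initial * (1 - lapse)^years
= 23428 * (1 - 0.15)^7
= 23428 * 0.320577
= 7510.48


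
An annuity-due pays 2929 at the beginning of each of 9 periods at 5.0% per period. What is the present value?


PV_due = PMT * (1-(1+i)^(-n))/i * (1+i)
PV_immediate = 20818.8097
PV_due = 20818.8097 * 1.05
= 21859.7502


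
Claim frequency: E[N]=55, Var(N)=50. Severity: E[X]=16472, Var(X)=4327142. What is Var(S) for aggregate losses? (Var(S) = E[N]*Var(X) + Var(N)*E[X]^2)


Var(S) = E[N]*Var(X) + Var(N)*E[X]^2
= 55*4327142 + 50*16472^2
= 237992810 + 13566339200
= 1.3804e+10


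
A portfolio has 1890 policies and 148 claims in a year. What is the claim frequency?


frequency = claims / policies
= 148 / 1890
= 0.0783


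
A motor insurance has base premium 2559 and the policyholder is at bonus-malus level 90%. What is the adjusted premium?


adjusted = base * BM_level / 100
= 2559 * 90 / 100
= 2559 * 0.9
= 2303.1


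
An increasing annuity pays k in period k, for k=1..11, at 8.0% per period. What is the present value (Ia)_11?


(Ia)_n = sum_{k=1}^{n} k * v^k, v = 1/(1+i)
v = 0.925926
Sum computed term by term:
(Ia)_11 = 37.4046


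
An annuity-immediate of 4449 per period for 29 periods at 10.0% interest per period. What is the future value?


FV = PMT * ((1+i)^n - 1) / i
= 4449 * ((1.1)^29 - 1) / 0.1
= 4449 * (15.863093 - 1) / 0.1
= 661259.0063


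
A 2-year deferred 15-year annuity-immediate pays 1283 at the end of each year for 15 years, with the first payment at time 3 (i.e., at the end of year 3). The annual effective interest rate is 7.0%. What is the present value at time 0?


PV at time 2 of the 15-year annuity-immediate:
a_n = 1283 * (1-(1+0.07)^(-15))/0.07 = 11685.4537
Discount back 2 years to time 0:
PV = 11685.4537 * (1+0.07)^(-2)
= 11685.4537 * 0.873439
= 10206.5278


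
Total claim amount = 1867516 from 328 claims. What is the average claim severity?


severity = total / number
= 1867516 / 328
= 5693.6463


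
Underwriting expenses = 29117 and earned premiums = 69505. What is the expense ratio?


Expense ratio = expenses / premiums
= 29117 / 69505
= 0.4189


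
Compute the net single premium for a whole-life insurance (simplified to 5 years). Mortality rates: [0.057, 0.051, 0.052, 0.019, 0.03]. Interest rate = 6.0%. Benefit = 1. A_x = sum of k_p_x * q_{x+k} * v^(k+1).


v = 0.943396
Year 0: k_p_x=1.0, q=0.057, term=0.053774
Year 1: k_p_x=0.943, q=0.051, term=0.042803
Year 2: k_p_x=0.894907, q=0.052, term=0.039072
Year 3: k_p_x=0.848372, q=0.019, term=0.012768
Year 4: k_p_x=0.832253, q=0.03, term=0.018657
A_x = 0.1671


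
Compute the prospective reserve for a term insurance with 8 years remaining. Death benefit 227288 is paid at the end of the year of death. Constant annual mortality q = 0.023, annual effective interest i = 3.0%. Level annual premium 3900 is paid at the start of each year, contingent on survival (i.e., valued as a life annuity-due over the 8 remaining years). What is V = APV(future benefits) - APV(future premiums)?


v = 1/(1+i) = 0.970874
APV(future benefits) per unit = sum_{k=0}^{7} k_p_x * q * v^(k+1) = 0.149575
APV(future benefits) = 227288 * 0.149575 = 33996.5229
Life annuity-due factor ä_{x:8} = sum_{k=0}^{7} k_p_x * v^k = 6.698343
APV(future premiums) = 3900 * 6.698343 = 26123.5377
V = 33996.5229 - 26123.5377
= 7872.9852


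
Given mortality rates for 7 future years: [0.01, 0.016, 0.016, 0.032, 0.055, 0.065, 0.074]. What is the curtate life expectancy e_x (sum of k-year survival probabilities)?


e_x = sum_{k=1}^{n} k_p_x
k_p_x values:
  1_p_x = 0.99
  2_p_x = 0.97416
  3_p_x = 0.958573
  4_p_x = 0.927899
  5_p_x = 0.876865
  6_p_x = 0.819868
  7_p_x = 0.759198
e_x = 6.3066


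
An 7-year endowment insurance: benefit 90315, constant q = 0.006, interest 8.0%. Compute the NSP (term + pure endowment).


Term component = 2776.1117
Pure endowment = 7_p_x * v^7 * benefit = 0.958748 * 0.58349 * 90315 = 50524.0654
NSP = 53300.1771


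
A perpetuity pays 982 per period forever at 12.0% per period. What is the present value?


PV = PMT / i
= 982 / 0.12
= 8183.3333


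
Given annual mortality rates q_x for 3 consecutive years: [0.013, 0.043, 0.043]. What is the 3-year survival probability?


p_k = 1 - q_k for each year
Survival = product of (1 - q_k)
= 0.987 * 0.957 * 0.957
= 0.9039


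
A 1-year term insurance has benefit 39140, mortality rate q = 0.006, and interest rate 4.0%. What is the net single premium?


NSP = benefit * q * v
v = 1/(1+i) = 0.961538
NSP = 39140 * 0.006 * 0.961538
= 225.8077


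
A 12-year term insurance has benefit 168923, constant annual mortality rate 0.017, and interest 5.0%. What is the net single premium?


NSP = benefit * sum_{k=0}^{n-1} k_p_x * q * v^(k+1)
With constant q=0.017, v=0.952381
Sum = 0.138719
NSP = 168923 * 0.138719
= 23432.8166


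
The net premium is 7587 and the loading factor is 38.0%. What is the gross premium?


Gross = net * (1 + loading)
= 7587 * (1 + 0.38)
= 7587 * 1.38
= 10470.06


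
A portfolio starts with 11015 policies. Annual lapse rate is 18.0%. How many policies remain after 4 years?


remaining = initial * (1 - lapse)^years
= 11015 * (1 - 0.18)^4
= 11015 * 0.452122
= 4980.1212


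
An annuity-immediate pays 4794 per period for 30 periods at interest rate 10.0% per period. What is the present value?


PV = PMT * (1 - (1+i)^(-n)) / i
= 4794 * (1 - (1+0.1)^(-30)) / 0.1
= 4794 * (1 - 0.057309) / 0.1
= 4794 * 9.426914
= 45192.628


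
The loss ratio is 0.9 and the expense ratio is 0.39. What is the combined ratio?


Combined ratio = loss ratio + expense ratio
= 0.9 + 0.39
= 1.29


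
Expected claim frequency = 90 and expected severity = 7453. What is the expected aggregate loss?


E[S] = E[N] * E[X]
= 90 * 7453
= 670770


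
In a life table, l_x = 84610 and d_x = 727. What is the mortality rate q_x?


q_x = d_x / l_x
= 727 / 84610
= 0.0086


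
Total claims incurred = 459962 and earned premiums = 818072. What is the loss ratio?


Loss ratio = claims / premiums
= 459962 / 818072
= 0.5623


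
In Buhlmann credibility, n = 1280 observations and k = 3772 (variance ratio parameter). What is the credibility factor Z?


Z = n / (n + k)
= 1280 / (1280 + 3772)
= 1280 / 5052
= 0.2534


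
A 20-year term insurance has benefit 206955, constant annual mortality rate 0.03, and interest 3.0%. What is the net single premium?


NSP = benefit * sum_{k=0}^{n-1} k_p_x * q * v^(k+1)
With constant q=0.03, v=0.970874
Sum = 0.349457
NSP = 206955 * 0.349457
= 72321.9


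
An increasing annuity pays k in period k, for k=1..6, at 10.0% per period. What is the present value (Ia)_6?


(Ia)_n = sum_{k=1}^{n} k * v^k, v = 1/(1+i)
v = 0.909091
Sum computed term by term:
(Ia)_6 = 14.0394


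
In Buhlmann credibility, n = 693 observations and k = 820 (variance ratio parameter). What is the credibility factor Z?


Z = n / (n + k)
= 693 / (693 + 820)
= 693 / 1513
= 0.458


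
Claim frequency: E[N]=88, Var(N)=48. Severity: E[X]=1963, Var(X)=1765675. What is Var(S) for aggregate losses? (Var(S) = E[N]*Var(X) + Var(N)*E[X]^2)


Var(S) = E[N]*Var(X) + Var(N)*E[X]^2
= 88*1765675 + 48*1963^2
= 155379400 + 184961712
= 3.4034e+08


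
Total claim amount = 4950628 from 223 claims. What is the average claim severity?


severity = total / number
= 4950628 / 223
= 22200.1256


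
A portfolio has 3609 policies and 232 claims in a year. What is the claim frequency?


frequency = claims / policies
= 232 / 3609
= 0.0643


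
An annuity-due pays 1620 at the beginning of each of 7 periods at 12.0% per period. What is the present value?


PV_due = PMT * (1-(1+i)^(-n))/i * (1+i)
PV_immediate = 7393.2856
PV_due = 7393.2856 * 1.12
= 8280.4799


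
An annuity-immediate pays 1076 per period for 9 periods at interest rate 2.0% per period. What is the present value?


PV = PMT * (1 - (1+i)^(-n)) / i
= 1076 * (1 - (1+0.02)^(-9)) / 0.02
= 1076 * (1 - 0.836755) / 0.02
= 1076 * 8.162237
= 8782.5667


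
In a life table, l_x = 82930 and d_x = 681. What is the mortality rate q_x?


q_x = d_x / l_x
= 681 / 82930
= 0.0082


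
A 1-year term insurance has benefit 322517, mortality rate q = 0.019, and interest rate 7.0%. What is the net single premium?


NSP = benefit * q * v
v = 1/(1+i) = 0.934579
NSP = 322517 * 0.019 * 0.934579
= 5726.9374


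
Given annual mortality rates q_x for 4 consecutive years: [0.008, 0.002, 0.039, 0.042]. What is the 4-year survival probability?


p_k = 1 - q_k for each year
Survival = product of (1 - q_k)
= 0.992 * 0.998 * 0.961 * 0.958
= 0.9114


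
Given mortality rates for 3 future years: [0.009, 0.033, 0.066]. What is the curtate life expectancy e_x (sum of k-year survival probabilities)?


e_x = sum_{k=1}^{n} k_p_x
k_p_x values:
  1_p_x = 0.991
  2_p_x = 0.958297
  3_p_x = 0.895049
e_x = 2.8443


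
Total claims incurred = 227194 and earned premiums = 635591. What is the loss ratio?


Loss ratio = claims / premiums
= 227194 / 635591
= 0.3575


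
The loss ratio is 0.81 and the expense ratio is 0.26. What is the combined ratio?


Combined ratio = loss ratio + expense ratio
= 0.81 + 0.26
= 1.07


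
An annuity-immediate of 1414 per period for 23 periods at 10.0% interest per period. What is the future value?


FV = PMT * ((1+i)^n - 1) / i
= 1414 * ((1.1)^23 - 1) / 0.1
= 1414 * (8.954302 - 1) / 0.1
= 112473.8364


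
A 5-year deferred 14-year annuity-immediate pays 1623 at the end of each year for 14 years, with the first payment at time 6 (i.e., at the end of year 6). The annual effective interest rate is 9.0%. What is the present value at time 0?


PV at time 5 of the 14-year annuity-immediate:
a_n = 1623 * (1-(1+0.09)^(-14))/0.09 = 12636.9221
Discount back 5 years to time 0:
PV = 12636.9221 * (1+0.09)^(-5)
= 12636.9221 * 0.649931
= 8213.1323


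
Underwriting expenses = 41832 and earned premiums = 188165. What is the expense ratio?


Expense ratio = expenses / premiums
= 41832 / 188165
= 0.2223


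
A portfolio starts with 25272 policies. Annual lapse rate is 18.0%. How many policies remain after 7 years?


remaining = initial * (1 - lapse)^years
= 25272 * (1 - 0.18)^7
= 25272 * 0.249285
= 6299.9424


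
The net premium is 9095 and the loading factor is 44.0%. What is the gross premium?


Gross = net * (1 + loading)
= 9095 * (1 + 0.44)
= 9095 * 1.44
= 13096.8


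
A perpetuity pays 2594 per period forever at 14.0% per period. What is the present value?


PV = PMT / i
= 2594 / 0.14
= 18528.5714


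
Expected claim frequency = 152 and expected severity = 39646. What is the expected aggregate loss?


E[S] = E[N] * E[X]
= 152 * 39646
= 6.0262e+06


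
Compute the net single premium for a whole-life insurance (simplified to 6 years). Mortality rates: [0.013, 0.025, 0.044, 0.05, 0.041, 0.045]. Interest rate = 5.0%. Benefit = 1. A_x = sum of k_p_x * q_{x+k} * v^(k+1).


v = 0.952381
Year 0: k_p_x=1.0, q=0.013, term=0.012381
Year 1: k_p_x=0.987, q=0.025, term=0.022381
Year 2: k_p_x=0.962325, q=0.044, term=0.036577
Year 3: k_p_x=0.919983, q=0.05, term=0.037844
Year 4: k_p_x=0.873984, q=0.041, term=0.028076
Year 5: k_p_x=0.83815, q=0.045, term=0.028145
A_x = 0.1654


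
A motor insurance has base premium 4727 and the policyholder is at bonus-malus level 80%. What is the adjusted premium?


adjusted = base * BM_level / 100
= 4727 * 80 / 100
= 4727 * 0.8
= 3781.6


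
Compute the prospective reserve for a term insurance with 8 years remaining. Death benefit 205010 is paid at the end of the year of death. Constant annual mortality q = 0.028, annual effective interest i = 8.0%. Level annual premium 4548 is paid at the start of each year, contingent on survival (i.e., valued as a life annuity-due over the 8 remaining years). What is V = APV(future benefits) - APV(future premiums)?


v = 1/(1+i) = 0.925926
APV(future benefits) per unit = sum_{k=0}^{7} k_p_x * q * v^(k+1) = 0.147657
APV(future benefits) = 205010 * 0.147657 = 30271.0897
Life annuity-due factor ä_{x:8} = sum_{k=0}^{7} k_p_x * v^k = 5.695328
APV(future premiums) = 4548 * 5.695328 = 25902.3513
V = 30271.0897 - 25902.3513
= 4368.7384


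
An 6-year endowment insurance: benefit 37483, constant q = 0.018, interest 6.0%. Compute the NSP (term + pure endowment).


Term component = 3181.7031
Pure endowment = 6_p_x * v^6 * benefit = 0.896745 * 0.704961 * 37483 = 23695.6201
NSP = 26877.3231


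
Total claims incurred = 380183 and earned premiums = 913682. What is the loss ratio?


Loss ratio = claims / premiums
= 380183 / 913682
= 0.4161


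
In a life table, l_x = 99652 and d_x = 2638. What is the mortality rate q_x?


q_x = d_x / l_x
= 2638 / 99652
= 0.0265


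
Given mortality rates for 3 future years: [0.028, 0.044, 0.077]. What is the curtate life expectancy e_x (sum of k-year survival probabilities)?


e_x = sum_{k=1}^{n} k_p_x
k_p_x values:
  1_p_x = 0.972
  2_p_x = 0.929232
  3_p_x = 0.857681
e_x = 2.7589


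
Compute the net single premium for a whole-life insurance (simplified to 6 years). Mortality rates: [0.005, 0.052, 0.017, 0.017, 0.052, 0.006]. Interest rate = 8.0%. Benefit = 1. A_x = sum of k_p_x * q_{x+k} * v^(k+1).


v = 0.925926
Year 0: k_p_x=1.0, q=0.005, term=0.00463
Year 1: k_p_x=0.995, q=0.052, term=0.044359
Year 2: k_p_x=0.94326, q=0.017, term=0.012729
Year 3: k_p_x=0.927225, q=0.017, term=0.011586
Year 4: k_p_x=0.911462, q=0.052, term=0.032257
Year 5: k_p_x=0.864066, q=0.006, term=0.003267
A_x = 0.1088


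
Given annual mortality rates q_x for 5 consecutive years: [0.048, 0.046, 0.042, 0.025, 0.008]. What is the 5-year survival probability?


p_k = 1 - q_k for each year
Survival = product of (1 - q_k)
= 0.952 * 0.954 * 0.958 * 0.975 * 0.992
= 0.8415


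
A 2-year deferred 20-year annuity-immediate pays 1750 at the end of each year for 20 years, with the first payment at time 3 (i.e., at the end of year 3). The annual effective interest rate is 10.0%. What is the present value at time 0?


PV at time 2 of the 20-year annuity-immediate:
a_n = 1750 * (1-(1+0.1)^(-20))/0.1 = 14898.7365
Discount back 2 years to time 0:
PV = 14898.7365 * (1+0.1)^(-2)
= 14898.7365 * 0.826446
= 12313.0054


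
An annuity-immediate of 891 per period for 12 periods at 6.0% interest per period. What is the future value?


FV = PMT * ((1+i)^n - 1) / i
= 891 * ((1.06)^12 - 1) / 0.06
= 891 * (2.012196 - 1) / 0.06
= 15031.1176


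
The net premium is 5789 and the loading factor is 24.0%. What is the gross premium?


Gross = net * (1 + loading)
= 5789 * (1 + 0.24)
= 5789 * 1.24
= 7178.36


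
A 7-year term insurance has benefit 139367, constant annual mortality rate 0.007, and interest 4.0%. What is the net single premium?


NSP = benefit * sum_{k=0}^{n-1} k_p_x * q * v^(k+1)
With constant q=0.007, v=0.961538
Sum = 0.041188
NSP = 139367 * 0.041188
= 5740.1912


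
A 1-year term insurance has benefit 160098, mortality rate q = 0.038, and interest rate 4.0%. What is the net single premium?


NSP = benefit * q * v
v = 1/(1+i) = 0.961538
NSP = 160098 * 0.038 * 0.961538
= 5849.7346


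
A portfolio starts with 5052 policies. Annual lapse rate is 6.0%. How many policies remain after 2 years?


remaining = initial * (1 - lapse)^years
= 5052 * (1 - 0.06)^2
= 5052 * 0.8836
= 4463.9472


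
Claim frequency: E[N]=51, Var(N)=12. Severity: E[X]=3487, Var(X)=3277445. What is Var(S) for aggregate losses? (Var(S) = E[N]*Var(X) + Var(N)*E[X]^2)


Var(S) = E[N]*Var(X) + Var(N)*E[X]^2
= 51*3277445 + 12*3487^2
= 167149695 + 145910028
= 3.1306e+08


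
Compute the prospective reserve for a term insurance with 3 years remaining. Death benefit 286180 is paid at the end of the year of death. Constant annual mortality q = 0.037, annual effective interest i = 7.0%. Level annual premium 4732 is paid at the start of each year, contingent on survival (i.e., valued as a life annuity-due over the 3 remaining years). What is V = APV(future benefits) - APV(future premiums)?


v = 1/(1+i) = 0.934579
APV(future benefits) per unit = sum_{k=0}^{2} k_p_x * q * v^(k+1) = 0.09371
APV(future benefits) = 286180 * 0.09371 = 26818.008
Life annuity-due factor ä_{x:3} = sum_{k=0}^{2} k_p_x * v^k = 2.71
APV(future premiums) = 4732 * 2.71 = 12823.72
V = 26818.008 - 12823.72
= 13994.288


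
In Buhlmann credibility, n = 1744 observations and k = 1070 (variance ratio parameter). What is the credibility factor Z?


Z = n / (n + k)
= 1744 / (1744 + 1070)
= 1744 / 2814
= 0.6198


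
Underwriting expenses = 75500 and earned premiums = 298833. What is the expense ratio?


Expense ratio = expenses / premiums
= 75500 / 298833
= 0.2526


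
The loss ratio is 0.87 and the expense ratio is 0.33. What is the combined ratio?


Combined ratio = loss ratio + expense ratio
= 0.87 + 0.33
= 1.2


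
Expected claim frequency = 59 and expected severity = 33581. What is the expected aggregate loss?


E[S] = E[N] * E[X]
= 59 * 33581
= 1.9813e+06


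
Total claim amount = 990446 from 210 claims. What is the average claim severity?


severity = total / number
= 990446 / 210
= 4716.4095


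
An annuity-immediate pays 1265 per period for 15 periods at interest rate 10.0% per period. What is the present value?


PV = PMT * (1 - (1+i)^(-n)) / i
= 1265 * (1 - (1+0.1)^(-15)) / 0.1
= 1265 * (1 - 0.239392) / 0.1
= 1265 * 7.60608
= 9621.6906


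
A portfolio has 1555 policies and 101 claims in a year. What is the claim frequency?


frequency = claims / policies
= 101 / 1555
= 0.065


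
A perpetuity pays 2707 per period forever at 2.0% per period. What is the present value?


PV = PMT / i
= 2707 / 0.02
= 135350.0


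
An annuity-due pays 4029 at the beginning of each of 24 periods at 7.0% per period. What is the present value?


PV_due = PMT * (1-(1+i)^(-n))/i * (1+i)
PV_immediate = 46209.9467
PV_due = 46209.9467 * 1.07
= 49444.643


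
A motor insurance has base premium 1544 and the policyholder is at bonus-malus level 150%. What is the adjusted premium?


adjusted = base * BM_level / 100
= 1544 * 150 / 100
= 1544 * 1.5
= 2316.0


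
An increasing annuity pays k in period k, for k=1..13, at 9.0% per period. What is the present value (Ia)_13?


(Ia)_n = sum_{k=1}^{n} k * v^k, v = 1/(1+i)
v = 0.917431
Sum computed term by term:
(Ia)_13 = 43.56


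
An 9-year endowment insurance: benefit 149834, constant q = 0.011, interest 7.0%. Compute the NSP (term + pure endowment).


Term component = 10328.6821
Pure endowment = 9_p_x * v^9 * benefit = 0.905246 * 0.543934 * 149834 = 73777.341
NSP = 84106.0231


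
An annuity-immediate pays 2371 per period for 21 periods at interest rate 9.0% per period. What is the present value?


PV = PMT * (1 - (1+i)^(-n)) / i
= 2371 * (1 - (1+0.09)^(-21)) / 0.09
= 2371 * (1 - 0.163698) / 0.09
= 2371 * 9.292244
= 22031.9099


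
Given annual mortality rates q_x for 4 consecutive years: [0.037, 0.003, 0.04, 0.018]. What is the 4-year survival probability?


p_k = 1 - q_k for each year
Survival = product of (1 - q_k)
= 0.963 * 0.997 * 0.96 * 0.982
= 0.9051


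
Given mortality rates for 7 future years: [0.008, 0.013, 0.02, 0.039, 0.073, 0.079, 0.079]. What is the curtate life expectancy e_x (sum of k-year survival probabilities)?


e_x = sum_{k=1}^{n} k_p_x
k_p_x values:
  1_p_x = 0.992
  2_p_x = 0.979104
  3_p_x = 0.959522
  4_p_x = 0.922101
  5_p_x = 0.854787
  6_p_x = 0.787259
  7_p_x = 0.725066
e_x = 6.2198


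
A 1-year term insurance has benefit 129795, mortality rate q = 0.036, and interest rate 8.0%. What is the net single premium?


NSP = benefit * q * v
v = 1/(1+i) = 0.925926
NSP = 129795 * 0.036 * 0.925926
= 4326.5


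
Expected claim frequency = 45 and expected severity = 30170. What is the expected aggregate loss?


E[S] = E[N] * E[X]
= 45 * 30170
= 1.3576e+06


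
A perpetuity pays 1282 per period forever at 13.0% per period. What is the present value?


PV = PMT / i
= 1282 / 0.13
= 9861.5385


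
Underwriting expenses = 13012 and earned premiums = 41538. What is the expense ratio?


Expense ratio = expenses / premiums
= 13012 / 41538
= 0.3133
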